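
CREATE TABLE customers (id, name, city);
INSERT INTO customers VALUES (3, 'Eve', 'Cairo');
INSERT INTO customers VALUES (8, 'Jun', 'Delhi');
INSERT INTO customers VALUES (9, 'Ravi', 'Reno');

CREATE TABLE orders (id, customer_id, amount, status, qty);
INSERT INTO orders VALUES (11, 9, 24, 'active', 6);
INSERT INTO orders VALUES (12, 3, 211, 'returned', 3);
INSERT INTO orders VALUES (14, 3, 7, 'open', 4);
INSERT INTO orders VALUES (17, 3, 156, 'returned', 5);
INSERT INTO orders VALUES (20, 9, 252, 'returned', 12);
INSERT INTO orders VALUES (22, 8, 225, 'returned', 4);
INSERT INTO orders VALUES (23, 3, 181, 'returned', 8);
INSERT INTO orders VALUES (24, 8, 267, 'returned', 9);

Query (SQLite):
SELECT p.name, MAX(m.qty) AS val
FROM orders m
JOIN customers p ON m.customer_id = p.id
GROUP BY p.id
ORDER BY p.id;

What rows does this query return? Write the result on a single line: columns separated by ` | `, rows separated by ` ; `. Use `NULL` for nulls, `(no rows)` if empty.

Eve | 8 ; Jun | 9 ; Ravi | 12

Join each orders row to its customers via customer_id.
Group joined rows by customers.id; compute MAX(m.qty) per group.
  3: ids {12, 14, 17, 23} → MAX(m.qty)=8
  8: ids {22, 24} → MAX(m.qty)=9
  9: ids {11, 20} → MAX(m.qty)=12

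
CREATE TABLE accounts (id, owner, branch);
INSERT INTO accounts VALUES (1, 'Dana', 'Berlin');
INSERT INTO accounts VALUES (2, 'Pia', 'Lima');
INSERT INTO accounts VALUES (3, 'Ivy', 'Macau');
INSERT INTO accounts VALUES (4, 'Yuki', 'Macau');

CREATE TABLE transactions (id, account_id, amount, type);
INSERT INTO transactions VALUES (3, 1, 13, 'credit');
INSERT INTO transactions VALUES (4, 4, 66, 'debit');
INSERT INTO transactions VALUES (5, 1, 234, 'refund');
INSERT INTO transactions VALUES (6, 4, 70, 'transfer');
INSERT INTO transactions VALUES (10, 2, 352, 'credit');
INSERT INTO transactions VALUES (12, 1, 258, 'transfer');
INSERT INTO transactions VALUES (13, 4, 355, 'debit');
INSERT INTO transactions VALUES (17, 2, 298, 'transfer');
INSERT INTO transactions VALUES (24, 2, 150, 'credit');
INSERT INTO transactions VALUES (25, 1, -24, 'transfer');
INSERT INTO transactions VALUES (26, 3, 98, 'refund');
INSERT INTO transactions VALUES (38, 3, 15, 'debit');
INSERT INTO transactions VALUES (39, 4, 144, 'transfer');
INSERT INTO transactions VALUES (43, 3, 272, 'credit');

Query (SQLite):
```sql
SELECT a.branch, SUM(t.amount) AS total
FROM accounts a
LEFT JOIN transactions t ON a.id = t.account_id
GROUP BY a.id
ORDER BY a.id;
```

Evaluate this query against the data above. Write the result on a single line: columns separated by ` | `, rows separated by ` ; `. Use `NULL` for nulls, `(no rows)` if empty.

LEFT JOIN keeps every accounts row; unmatched ones get NULL for transactions columns.
Group by accounts.id and compute SUM(t.amount). SUM over an all-NULL group is NULL.
  1: ids {3, 5, 12, 25} → SUM(t.amount)=481
  2: ids {10, 17, 24} → SUM(t.amount)=800
  3: ids {26, 38, 43} → SUM(t.amount)=385
  4: ids {4, 6, 13, 39} → SUM(t.amount)=635

Berlin | 481 ; Lima | 800 ; Macau | 385 ; Macau | 635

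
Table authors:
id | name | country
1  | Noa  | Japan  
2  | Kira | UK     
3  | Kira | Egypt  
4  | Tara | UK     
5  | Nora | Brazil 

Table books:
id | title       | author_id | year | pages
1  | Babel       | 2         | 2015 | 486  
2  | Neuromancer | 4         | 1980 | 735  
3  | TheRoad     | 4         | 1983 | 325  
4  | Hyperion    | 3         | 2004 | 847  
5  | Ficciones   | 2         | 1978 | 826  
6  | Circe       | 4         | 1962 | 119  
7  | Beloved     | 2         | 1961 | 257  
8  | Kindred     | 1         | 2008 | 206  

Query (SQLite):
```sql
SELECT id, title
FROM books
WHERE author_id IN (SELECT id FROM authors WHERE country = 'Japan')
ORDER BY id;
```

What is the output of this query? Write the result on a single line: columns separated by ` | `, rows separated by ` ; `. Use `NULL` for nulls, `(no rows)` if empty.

8 | Kindred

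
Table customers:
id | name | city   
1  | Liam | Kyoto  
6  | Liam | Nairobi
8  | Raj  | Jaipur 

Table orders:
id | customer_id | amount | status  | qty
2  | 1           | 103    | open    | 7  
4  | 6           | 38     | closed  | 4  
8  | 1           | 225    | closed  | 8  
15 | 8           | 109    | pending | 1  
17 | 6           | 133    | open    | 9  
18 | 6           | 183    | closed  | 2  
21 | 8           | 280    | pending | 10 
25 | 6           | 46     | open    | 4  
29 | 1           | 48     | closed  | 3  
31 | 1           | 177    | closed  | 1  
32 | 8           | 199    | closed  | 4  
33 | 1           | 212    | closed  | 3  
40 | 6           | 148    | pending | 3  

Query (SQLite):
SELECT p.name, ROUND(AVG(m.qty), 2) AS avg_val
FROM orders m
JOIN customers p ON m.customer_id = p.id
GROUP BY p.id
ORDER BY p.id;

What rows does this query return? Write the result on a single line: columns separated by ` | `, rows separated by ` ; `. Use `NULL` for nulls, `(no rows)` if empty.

Liam | 4.4 ; Liam | 4.4 ; Raj | 5

Join each orders row to its customers via customer_id.
Group joined rows by customers.id; compute ROUND(AVG(m.qty), 2) per group.
  1: ids {2, 8, 29, 31, 33} → ROUND(AVG(m.qty), 2)=4.4
  6: ids {4, 17, 18, 25, 40} → ROUND(AVG(m.qty), 2)=4.4
  8: ids {15, 21, 32} → ROUND(AVG(m.qty), 2)=5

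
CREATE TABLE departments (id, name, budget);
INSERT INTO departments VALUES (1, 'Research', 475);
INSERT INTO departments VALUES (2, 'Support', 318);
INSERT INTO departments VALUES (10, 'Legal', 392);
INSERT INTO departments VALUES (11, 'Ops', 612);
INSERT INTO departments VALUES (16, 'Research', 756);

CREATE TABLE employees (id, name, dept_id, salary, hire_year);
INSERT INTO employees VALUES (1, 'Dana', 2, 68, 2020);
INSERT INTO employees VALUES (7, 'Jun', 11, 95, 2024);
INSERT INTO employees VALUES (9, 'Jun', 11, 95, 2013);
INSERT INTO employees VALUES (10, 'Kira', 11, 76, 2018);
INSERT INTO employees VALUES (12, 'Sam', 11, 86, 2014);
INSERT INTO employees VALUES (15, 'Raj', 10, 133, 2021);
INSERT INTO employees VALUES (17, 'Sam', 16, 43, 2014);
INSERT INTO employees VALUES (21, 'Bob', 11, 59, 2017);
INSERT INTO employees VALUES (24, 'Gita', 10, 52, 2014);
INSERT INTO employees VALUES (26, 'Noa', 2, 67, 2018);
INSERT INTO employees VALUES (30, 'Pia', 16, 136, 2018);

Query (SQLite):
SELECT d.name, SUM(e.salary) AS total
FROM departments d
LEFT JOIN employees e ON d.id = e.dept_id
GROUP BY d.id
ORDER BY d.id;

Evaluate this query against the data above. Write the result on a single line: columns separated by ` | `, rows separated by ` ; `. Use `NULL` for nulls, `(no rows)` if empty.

LEFT JOIN keeps every departments row; unmatched ones get NULL for employees columns.
Group by departments.id and compute SUM(e.salary). SUM over an all-NULL group is NULL.
  1: ids {—} → SUM(e.salary)=NULL
  2: ids {1, 26} → SUM(e.salary)=135
  10: ids {15, 24} → SUM(e.salary)=185
  11: ids {7, 9, 10, 12, 21} → SUM(e.salary)=411
  16: ids {17, 30} → SUM(e.salary)=179

Research | NULL ; Support | 135 ; Legal | 185 ; Ops | 411 ; Research | 179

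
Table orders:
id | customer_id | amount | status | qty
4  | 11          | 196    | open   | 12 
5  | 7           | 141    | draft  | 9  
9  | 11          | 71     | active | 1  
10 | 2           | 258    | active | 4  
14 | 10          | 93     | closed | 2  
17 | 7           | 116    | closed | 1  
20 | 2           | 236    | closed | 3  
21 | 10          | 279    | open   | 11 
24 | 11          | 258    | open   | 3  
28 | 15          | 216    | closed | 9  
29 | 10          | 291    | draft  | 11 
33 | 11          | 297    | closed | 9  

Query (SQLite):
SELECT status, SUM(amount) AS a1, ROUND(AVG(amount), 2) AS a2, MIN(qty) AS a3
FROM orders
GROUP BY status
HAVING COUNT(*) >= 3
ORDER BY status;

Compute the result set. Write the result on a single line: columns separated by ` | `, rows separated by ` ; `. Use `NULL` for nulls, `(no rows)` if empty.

closed | 958 | 191.6 | 1 ; open | 733 | 244.33 | 3

Group orders by status.
Per group compute: SUM(amount), ROUND(AVG(amount), 2), MIN(qty).
HAVING: drop groups with fewer than 3 rows.
  active: ids {9, 10} → SUM(amount)=329, ROUND(AVG(amount), 2)=164.5, MIN(qty)=1
  closed: ids {14, 17, 20, 28, 33} → SUM(amount)=958, ROUND(AVG(amount), 2)=191.6, MIN(qty)=1
  draft: ids {5, 29} → SUM(amount)=432, ROUND(AVG(amount), 2)=216, MIN(qty)=9
  open: ids {4, 21, 24} → SUM(amount)=733, ROUND(AVG(amount), 2)=244.33, MIN(qty)=3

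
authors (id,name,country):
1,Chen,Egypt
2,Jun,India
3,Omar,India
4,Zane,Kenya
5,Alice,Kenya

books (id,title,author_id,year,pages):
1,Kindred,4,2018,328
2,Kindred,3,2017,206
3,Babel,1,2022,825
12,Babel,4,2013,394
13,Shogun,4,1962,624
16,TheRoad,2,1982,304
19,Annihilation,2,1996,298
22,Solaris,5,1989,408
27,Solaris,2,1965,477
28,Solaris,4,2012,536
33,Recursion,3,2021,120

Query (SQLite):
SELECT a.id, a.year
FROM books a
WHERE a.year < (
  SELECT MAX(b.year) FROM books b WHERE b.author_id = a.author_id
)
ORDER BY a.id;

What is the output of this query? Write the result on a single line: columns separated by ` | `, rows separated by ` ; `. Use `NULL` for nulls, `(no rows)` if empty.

For each books row a, compute MAX(year) over rows sharing a.author_id.
Keep row a if a.year < that per-group MAX.
  author_id=1: MAX(year) = 2022
  author_id=2: MAX(year) = 1996
  author_id=3: MAX(year) = 2021
  author_id=4: MAX(year) = 2018
  author_id=5: MAX(year) = 1989

2 | 2017 ; 12 | 2013 ; 13 | 1962 ; 16 | 1982 ; 27 | 1965 ; 28 | 2012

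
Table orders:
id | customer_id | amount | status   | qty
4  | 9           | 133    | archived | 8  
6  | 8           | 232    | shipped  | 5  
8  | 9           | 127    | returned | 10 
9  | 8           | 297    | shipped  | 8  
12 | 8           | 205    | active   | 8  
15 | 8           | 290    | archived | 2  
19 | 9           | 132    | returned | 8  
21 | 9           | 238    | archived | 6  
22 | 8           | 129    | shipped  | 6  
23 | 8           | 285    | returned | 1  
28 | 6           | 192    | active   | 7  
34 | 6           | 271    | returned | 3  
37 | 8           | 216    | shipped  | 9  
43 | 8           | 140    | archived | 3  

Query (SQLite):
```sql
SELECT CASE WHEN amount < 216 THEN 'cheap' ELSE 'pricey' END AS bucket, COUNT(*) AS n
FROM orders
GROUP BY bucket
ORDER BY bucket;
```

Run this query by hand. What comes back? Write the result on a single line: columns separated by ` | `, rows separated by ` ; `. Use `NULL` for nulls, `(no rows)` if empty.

Bucket rows by amount < 216 → 'cheap' else 'pricey'; count each bucket.

cheap | 7 ; pricey | 7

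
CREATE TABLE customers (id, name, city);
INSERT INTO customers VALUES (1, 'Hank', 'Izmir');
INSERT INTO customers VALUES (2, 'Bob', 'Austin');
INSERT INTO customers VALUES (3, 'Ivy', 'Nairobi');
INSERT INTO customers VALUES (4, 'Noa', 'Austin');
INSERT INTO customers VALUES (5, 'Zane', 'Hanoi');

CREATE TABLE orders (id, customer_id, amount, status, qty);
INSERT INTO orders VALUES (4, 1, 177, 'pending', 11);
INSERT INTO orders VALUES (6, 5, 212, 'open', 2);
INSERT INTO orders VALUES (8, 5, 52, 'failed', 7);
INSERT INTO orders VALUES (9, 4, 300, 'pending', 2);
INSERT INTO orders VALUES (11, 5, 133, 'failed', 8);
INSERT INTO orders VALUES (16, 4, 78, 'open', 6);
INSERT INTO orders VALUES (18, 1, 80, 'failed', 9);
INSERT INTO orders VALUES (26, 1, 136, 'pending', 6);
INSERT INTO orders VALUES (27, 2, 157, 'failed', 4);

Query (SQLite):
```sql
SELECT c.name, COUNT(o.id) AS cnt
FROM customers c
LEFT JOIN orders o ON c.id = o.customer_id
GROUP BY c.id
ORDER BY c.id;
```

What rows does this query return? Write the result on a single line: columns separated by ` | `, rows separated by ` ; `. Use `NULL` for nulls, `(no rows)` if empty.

LEFT JOIN keeps every customers row; unmatched ones get NULL for orders columns.
Group by customers.id and compute COUNT(o.id). COUNT(col) of an all-NULL group is 0.
  1: ids {4, 18, 26} → COUNT(o.id)=3
  2: ids {27} → COUNT(o.id)=1
  3: ids {—} → COUNT(o.id)=0
  4: ids {9, 16} → COUNT(o.id)=2
  5: ids {6, 8, 11} → COUNT(o.id)=3

Hank | 3 ; Bob | 1 ; Ivy | 0 ; Noa | 2 ; Zane | 3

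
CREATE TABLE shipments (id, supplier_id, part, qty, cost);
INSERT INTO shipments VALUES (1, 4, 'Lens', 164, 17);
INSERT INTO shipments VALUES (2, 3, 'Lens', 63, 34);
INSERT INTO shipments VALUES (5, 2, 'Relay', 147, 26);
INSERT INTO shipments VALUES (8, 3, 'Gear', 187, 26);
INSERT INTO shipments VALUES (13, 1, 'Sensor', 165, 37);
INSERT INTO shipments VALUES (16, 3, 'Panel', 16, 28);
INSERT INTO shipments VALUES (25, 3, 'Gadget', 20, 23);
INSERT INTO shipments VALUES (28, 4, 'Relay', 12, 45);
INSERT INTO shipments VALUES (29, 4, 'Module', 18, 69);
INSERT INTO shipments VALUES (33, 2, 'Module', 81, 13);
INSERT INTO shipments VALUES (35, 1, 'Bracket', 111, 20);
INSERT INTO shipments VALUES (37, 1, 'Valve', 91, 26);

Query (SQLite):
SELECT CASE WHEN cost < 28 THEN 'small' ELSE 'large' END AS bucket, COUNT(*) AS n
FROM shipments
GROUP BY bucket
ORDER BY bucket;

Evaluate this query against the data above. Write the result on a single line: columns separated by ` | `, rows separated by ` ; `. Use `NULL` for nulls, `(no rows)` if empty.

large | 5 ; small | 7

Bucket rows by cost < 28 → 'small' else 'large'; count each bucket.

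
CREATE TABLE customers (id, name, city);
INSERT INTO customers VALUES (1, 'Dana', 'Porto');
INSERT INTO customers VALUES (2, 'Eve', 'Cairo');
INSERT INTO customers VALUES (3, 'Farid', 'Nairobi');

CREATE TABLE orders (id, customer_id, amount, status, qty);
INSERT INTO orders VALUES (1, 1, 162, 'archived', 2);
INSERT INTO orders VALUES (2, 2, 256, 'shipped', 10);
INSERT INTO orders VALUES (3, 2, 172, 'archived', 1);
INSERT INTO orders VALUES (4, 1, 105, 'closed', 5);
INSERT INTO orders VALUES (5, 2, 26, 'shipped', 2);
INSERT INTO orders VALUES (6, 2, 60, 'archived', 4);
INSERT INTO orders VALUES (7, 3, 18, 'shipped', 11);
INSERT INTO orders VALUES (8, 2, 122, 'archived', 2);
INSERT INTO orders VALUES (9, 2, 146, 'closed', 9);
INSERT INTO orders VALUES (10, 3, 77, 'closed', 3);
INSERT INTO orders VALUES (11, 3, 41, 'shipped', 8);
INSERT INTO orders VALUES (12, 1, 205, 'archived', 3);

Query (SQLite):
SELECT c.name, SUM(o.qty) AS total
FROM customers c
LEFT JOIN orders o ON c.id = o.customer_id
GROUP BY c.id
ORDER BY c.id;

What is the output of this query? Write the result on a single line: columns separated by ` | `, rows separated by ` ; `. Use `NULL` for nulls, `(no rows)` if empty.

LEFT JOIN keeps every customers row; unmatched ones get NULL for orders columns.
Group by customers.id and compute SUM(o.qty). SUM over an all-NULL group is NULL.
  1: ids {1, 4, 12} → SUM(o.qty)=10
  2: ids {2, 3, 5, 6, 8, 9} → SUM(o.qty)=28
  3: ids {7, 10, 11} → SUM(o.qty)=22

Dana | 10 ; Eve | 28 ; Farid | 22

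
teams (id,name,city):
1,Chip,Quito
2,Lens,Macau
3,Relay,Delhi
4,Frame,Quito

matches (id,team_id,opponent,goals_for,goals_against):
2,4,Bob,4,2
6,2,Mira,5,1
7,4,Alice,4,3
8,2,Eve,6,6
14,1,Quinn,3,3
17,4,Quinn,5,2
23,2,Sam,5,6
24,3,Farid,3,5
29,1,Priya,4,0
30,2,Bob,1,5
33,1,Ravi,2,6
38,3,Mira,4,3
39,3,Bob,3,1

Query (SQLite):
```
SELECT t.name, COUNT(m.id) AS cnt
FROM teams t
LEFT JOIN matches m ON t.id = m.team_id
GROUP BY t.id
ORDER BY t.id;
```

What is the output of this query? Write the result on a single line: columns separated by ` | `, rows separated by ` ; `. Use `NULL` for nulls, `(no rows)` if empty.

Chip | 3 ; Lens | 4 ; Relay | 3 ; Frame | 3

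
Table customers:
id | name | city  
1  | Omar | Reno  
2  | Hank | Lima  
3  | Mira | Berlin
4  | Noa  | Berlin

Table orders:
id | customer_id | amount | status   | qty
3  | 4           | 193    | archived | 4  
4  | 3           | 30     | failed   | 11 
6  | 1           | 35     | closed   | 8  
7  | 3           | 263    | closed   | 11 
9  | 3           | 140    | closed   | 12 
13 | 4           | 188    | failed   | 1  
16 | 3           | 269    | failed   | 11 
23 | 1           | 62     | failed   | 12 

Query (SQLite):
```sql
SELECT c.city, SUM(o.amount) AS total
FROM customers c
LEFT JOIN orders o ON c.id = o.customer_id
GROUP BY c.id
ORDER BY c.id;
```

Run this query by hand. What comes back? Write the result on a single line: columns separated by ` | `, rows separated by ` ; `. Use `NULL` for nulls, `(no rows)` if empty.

LEFT JOIN keeps every customers row; unmatched ones get NULL for orders columns.
Group by customers.id and compute SUM(o.amount). SUM over an all-NULL group is NULL.
  1: ids {6, 23} → SUM(o.amount)=97
  2: ids {—} → SUM(o.amount)=NULL
  3: ids {4, 7, 9, 16} → SUM(o.amount)=702
  4: ids {3, 13} → SUM(o.amount)=381

Reno | 97 ; Lima | NULL ; Berlin | 702 ; Berlin | 381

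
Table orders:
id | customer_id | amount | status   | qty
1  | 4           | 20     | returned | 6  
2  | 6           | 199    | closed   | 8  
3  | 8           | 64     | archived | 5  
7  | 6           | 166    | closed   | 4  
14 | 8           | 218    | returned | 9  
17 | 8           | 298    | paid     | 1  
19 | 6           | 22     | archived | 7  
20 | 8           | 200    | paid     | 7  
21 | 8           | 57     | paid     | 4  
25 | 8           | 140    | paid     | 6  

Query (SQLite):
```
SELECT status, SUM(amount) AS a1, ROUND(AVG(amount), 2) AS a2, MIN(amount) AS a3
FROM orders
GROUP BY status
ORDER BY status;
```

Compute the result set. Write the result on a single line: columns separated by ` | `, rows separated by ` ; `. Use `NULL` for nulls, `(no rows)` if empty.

archived | 86 | 43 | 22 ; closed | 365 | 182.5 | 166 ; paid | 695 | 173.75 | 57 ; returned | 238 | 119 | 20

Group orders by status.
Per group compute: SUM(amount), ROUND(AVG(amount), 2), MIN(amount).
  archived: ids {3, 19} → SUM(amount)=86, ROUND(AVG(amount), 2)=43, MIN(amount)=22
  closed: ids {2, 7} → SUM(amount)=365, ROUND(AVG(amount), 2)=182.5, MIN(amount)=166
  paid: ids {17, 20, 21, 25} → SUM(amount)=695, ROUND(AVG(amount), 2)=173.75, MIN(amount)=57
  returned: ids {1, 14} → SUM(amount)=238, ROUND(AVG(amount), 2)=119, MIN(amount)=20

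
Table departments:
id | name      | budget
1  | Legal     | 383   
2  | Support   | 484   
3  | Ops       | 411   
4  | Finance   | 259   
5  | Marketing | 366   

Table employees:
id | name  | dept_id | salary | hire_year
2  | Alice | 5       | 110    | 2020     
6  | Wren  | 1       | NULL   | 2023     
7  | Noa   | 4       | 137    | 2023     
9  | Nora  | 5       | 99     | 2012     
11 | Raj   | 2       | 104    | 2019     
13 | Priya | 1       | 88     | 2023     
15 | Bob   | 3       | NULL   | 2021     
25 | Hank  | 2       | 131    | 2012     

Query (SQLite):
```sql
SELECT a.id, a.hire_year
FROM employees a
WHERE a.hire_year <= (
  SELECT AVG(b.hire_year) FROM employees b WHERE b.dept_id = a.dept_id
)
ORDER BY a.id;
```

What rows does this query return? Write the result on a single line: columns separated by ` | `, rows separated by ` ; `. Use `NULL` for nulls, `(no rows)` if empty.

For each employees row a, compute AVG(hire_year) over rows sharing a.dept_id.
Keep row a if a.hire_year <= that per-group AVG.
  dept_id=1: AVG(hire_year) = 2023.0
  dept_id=2: AVG(hire_year) = 2015.5
  dept_id=3: AVG(hire_year) = 2021.0
  dept_id=4: AVG(hire_year) = 2023.0
  dept_id=5: AVG(hire_year) = 2016.0

6 | 2023 ; 7 | 2023 ; 9 | 2012 ; 13 | 2023 ; 15 | 2021 ; 25 | 2012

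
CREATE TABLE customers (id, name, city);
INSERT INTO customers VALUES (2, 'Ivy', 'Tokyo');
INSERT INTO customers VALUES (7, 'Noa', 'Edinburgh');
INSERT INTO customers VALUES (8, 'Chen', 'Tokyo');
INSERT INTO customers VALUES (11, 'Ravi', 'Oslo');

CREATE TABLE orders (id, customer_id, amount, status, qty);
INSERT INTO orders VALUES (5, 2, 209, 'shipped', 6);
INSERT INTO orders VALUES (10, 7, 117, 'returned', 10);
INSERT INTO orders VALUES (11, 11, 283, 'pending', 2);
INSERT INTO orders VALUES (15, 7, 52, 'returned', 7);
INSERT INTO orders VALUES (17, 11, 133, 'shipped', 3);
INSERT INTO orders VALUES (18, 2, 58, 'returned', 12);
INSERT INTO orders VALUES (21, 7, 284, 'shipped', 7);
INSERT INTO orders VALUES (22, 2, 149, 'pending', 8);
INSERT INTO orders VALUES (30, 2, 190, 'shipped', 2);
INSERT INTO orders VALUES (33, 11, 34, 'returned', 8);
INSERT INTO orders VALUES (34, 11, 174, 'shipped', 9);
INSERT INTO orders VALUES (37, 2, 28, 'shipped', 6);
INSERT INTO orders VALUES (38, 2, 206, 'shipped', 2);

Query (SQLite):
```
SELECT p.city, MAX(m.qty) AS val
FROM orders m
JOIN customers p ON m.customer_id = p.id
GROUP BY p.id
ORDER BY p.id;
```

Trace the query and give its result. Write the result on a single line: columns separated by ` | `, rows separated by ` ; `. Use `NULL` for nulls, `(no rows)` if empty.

Join each orders row to its customers via customer_id.
Group joined rows by customers.id; compute MAX(m.qty) per group.
  2: ids {5, 18, 22, 30, 37, 38} → MAX(m.qty)=12
  7: ids {10, 15, 21} → MAX(m.qty)=10
  11: ids {11, 17, 33, 34} → MAX(m.qty)=9

Tokyo | 12 ; Edinburgh | 10 ; Oslo | 9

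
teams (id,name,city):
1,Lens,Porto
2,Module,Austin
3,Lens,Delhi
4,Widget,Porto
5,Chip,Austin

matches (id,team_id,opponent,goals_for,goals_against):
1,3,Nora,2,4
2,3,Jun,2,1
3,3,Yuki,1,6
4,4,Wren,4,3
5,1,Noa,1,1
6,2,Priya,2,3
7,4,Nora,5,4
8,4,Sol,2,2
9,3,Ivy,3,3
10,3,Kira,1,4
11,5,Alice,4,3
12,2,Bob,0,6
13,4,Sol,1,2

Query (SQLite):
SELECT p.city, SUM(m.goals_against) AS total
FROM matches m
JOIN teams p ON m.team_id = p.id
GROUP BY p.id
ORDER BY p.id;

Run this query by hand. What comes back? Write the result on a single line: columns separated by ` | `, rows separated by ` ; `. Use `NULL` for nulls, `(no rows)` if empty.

Porto | 1 ; Austin | 9 ; Delhi | 18 ; Porto | 11 ; Austin | 3

Join each matches row to its teams via team_id.
Group joined rows by teams.id; compute SUM(m.goals_against) per group.
  1: ids {5} → SUM(m.goals_against)=1
  2: ids {6, 12} → SUM(m.goals_against)=9
  3: ids {1, 2, 3, 9, 10} → SUM(m.goals_against)=18
  4: ids {4, 7, 8, 13} → SUM(m.goals_against)=11
  5: ids {11} → SUM(m.goals_against)=3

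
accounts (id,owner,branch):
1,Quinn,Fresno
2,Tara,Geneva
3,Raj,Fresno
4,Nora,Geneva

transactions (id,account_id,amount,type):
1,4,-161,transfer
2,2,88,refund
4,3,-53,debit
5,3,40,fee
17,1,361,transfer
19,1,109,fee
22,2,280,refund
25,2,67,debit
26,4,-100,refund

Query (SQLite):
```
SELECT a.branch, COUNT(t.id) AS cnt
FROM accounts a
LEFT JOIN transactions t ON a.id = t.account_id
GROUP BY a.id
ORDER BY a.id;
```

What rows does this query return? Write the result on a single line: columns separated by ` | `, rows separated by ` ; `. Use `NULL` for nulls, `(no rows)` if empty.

LEFT JOIN keeps every accounts row; unmatched ones get NULL for transactions columns.
Group by accounts.id and compute COUNT(t.id). COUNT(col) of an all-NULL group is 0.
  1: ids {17, 19} → COUNT(t.id)=2
  2: ids {2, 22, 25} → COUNT(t.id)=3
  3: ids {4, 5} → COUNT(t.id)=2
  4: ids {1, 26} → COUNT(t.id)=2

Fresno | 2 ; Geneva | 3 ; Fresno | 2 ; Geneva | 2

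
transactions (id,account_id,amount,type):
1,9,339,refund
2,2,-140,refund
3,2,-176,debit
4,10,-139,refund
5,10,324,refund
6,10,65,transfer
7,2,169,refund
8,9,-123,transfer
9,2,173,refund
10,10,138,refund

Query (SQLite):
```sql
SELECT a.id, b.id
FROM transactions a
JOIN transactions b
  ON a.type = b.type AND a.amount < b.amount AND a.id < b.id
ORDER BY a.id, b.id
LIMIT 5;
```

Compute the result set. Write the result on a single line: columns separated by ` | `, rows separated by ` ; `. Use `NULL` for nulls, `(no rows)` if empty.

2 | 4 ; 2 | 5 ; 2 | 7 ; 2 | 9 ; 2 | 10

Pairs (a,b) with same type, a.amount < b.amount, a.id < b.id.
type groups: debit:{3} refund:{1,2,4,5,7,9,10} transfer:{6,8}
Ordered by (a.id, b.id); first 5.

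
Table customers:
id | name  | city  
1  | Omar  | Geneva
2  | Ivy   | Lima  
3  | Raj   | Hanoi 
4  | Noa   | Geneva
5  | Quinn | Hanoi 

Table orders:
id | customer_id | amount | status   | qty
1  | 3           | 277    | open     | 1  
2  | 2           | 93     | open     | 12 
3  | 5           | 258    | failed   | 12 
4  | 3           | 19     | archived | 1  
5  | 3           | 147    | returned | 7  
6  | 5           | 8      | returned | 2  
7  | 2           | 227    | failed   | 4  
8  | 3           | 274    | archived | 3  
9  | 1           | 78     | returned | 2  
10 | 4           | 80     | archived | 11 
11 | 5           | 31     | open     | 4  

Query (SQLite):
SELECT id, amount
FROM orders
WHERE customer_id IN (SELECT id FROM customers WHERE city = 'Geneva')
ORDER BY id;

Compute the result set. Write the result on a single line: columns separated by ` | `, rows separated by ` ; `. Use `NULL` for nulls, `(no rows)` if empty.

9 | 78 ; 10 | 80

Inner query: customers.id where city = 'Geneva'.
Outer: keep orders rows whose customer_id is in that set.
Inner query → {1, 4}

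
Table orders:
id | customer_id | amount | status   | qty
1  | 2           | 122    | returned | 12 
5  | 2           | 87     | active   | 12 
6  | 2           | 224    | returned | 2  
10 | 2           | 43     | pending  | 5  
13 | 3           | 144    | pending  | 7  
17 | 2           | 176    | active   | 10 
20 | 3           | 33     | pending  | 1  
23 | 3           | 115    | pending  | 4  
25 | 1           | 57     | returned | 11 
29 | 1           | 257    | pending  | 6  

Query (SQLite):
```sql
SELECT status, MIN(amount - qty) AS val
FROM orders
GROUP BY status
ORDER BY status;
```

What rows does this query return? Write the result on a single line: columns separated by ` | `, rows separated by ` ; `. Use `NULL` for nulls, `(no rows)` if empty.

For each row compute amount - qty.
Group by status; take MIN of the expression per group.
  active: ids {5, 17} → MIN(amount - qty)=75
  pending: ids {10, 13, 20, 23, 29} → MIN(amount - qty)=32
  returned: ids {1, 6, 25} → MIN(amount - qty)=46

active | 75 ; pending | 32 ; returned | 46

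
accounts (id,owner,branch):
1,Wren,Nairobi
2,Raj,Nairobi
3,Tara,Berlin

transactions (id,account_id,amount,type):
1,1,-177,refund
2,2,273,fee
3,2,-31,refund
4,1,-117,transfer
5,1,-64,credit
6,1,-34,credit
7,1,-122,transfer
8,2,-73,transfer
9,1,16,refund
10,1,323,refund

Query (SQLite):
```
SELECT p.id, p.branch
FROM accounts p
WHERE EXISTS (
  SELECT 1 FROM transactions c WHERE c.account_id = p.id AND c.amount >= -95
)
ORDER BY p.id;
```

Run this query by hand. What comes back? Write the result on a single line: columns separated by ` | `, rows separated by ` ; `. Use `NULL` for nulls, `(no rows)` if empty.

1 | Nairobi ; 2 | Nairobi

For each accounts row, check whether any transactions with matching account_id has amount >= -95.
Keep rows where that is true.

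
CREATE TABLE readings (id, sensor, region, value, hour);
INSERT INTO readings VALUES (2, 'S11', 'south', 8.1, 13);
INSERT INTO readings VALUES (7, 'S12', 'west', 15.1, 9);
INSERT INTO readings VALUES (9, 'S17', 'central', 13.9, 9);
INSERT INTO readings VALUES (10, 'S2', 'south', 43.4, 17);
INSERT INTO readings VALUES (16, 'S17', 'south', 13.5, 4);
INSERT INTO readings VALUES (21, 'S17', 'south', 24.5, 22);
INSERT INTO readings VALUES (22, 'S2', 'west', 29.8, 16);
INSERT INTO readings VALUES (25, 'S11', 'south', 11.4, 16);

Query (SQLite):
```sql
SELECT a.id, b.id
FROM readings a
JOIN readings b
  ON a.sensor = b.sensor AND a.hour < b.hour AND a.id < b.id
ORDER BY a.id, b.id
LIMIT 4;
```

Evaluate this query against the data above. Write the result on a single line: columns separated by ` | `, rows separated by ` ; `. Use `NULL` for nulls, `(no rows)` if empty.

2 | 25 ; 9 | 21 ; 16 | 21

Pairs (a,b) with same sensor, a.hour < b.hour, a.id < b.id.
sensor groups: S11:{2,25} S12:{7} S17:{9,16,21} S2:{10,22}
Ordered by (a.id, b.id); first 4.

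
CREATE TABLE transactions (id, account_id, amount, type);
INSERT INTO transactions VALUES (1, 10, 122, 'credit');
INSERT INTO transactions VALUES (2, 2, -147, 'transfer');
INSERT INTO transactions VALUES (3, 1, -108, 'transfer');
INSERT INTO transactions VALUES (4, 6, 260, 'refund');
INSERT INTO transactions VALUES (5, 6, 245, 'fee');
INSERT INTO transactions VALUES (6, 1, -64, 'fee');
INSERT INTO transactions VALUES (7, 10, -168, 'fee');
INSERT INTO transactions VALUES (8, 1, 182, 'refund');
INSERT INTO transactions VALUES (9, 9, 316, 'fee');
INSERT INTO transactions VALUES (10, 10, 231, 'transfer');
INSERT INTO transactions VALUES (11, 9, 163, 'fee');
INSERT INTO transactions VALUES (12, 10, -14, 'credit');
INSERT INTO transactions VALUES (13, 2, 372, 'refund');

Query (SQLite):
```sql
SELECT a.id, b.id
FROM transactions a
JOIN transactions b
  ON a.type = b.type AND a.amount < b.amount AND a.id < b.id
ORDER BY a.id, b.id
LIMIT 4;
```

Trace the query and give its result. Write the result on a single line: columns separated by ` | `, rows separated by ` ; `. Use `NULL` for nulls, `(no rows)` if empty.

2 | 3 ; 2 | 10 ; 3 | 10 ; 4 | 13

Pairs (a,b) with same type, a.amount < b.amount, a.id < b.id.
type groups: credit:{1,12} fee:{5,6,7,9,11} refund:{4,8,13} transfer:{2,3,10}
Ordered by (a.id, b.id); first 4.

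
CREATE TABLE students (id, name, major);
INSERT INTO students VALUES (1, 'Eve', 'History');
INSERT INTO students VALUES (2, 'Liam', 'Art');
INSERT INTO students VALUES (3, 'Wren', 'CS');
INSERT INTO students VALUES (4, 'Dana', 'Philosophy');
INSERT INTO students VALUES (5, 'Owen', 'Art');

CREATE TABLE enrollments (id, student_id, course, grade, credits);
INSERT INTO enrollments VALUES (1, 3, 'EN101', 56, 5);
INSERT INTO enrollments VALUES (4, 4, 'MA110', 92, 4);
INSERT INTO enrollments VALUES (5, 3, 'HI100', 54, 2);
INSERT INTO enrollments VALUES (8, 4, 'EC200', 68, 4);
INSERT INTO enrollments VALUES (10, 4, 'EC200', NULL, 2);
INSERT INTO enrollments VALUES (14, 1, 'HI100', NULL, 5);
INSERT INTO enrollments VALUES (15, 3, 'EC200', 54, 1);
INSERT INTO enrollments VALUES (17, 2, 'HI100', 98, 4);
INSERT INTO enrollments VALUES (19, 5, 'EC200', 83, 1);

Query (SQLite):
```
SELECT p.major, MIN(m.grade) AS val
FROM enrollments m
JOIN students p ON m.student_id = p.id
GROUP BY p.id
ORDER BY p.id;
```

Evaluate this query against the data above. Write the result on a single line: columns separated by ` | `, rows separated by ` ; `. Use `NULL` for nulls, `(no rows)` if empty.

Join each enrollments row to its students via student_id.
Group joined rows by students.id; compute MIN(m.grade) per group.
  1: ids {14} → MIN(m.grade)=NULL
  2: ids {17} → MIN(m.grade)=98
  3: ids {1, 5, 15} → MIN(m.grade)=54
  4: ids {4, 8, 10} → MIN(m.grade)=68
  5: ids {19} → MIN(m.grade)=83

History | NULL ; Art | 98 ; CS | 54 ; Philosophy | 68 ; Art | 83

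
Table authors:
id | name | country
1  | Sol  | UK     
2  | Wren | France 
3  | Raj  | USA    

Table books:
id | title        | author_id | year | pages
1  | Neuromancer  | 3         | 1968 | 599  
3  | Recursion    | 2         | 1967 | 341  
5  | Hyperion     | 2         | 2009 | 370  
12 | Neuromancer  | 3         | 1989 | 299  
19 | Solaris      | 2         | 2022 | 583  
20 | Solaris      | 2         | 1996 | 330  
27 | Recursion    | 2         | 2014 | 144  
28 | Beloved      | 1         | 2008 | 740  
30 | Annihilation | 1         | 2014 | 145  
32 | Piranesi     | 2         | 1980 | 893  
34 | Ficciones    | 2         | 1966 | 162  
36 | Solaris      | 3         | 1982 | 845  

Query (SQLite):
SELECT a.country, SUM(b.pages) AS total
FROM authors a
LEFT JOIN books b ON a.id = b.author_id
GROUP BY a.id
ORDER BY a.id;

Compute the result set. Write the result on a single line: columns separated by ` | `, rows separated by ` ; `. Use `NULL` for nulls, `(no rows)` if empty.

UK | 885 ; France | 2823 ; USA | 1743

LEFT JOIN keeps every authors row; unmatched ones get NULL for books columns.
Group by authors.id and compute SUM(b.pages). SUM over an all-NULL group is NULL.
  1: ids {28, 30} → SUM(b.pages)=885
  2: ids {3, 5, 19, 20, 27, 32, 34} → SUM(b.pages)=2823
  3: ids {1, 12, 36} → SUM(b.pages)=1743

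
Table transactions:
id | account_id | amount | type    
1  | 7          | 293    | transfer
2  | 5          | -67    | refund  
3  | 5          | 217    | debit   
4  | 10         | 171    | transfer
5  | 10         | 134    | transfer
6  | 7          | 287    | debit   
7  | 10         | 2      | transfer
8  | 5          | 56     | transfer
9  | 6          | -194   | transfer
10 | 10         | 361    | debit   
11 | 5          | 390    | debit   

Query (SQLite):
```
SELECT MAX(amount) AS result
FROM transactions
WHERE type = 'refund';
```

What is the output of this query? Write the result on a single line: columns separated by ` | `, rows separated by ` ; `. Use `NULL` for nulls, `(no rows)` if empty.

-67

Rows where type='refund' → amount values: [-67].
MAX of non-NULL values = -67.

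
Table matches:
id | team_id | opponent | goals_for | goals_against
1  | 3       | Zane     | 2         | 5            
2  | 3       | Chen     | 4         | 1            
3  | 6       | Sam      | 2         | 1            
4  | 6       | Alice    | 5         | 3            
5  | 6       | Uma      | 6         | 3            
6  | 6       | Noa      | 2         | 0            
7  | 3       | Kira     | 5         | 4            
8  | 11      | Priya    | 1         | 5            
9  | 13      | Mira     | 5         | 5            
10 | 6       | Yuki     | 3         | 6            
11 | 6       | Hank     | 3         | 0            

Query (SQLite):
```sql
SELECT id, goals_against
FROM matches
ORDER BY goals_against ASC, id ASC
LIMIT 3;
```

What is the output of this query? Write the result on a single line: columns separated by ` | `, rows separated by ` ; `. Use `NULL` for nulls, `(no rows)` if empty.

6 | 0 ; 11 | 0 ; 2 | 1

Sort by goals_against asc, tiebreak id asc: (0, id=6), (0, id=11), (1, id=2), (1, id=3), (3, id=4), (3, id=5) …. Take first 3.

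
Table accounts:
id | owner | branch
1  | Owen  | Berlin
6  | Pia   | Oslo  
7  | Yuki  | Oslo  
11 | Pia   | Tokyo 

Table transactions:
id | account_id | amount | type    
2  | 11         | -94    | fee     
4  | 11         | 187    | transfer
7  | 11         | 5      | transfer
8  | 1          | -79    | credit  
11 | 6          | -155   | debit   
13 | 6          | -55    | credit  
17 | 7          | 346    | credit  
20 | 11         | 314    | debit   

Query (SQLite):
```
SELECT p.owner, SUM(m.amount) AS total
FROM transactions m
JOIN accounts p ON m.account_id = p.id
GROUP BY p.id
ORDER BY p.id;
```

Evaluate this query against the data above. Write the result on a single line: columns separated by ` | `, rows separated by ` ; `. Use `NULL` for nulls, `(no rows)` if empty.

Owen | -79 ; Pia | -210 ; Yuki | 346 ; Pia | 412

Join each transactions row to its accounts via account_id.
Group joined rows by accounts.id; compute SUM(m.amount) per group.
  1: ids {8} → SUM(m.amount)=-79
  6: ids {11, 13} → SUM(m.amount)=-210
  7: ids {17} → SUM(m.amount)=346
  11: ids {2, 4, 7, 20} → SUM(m.amount)=412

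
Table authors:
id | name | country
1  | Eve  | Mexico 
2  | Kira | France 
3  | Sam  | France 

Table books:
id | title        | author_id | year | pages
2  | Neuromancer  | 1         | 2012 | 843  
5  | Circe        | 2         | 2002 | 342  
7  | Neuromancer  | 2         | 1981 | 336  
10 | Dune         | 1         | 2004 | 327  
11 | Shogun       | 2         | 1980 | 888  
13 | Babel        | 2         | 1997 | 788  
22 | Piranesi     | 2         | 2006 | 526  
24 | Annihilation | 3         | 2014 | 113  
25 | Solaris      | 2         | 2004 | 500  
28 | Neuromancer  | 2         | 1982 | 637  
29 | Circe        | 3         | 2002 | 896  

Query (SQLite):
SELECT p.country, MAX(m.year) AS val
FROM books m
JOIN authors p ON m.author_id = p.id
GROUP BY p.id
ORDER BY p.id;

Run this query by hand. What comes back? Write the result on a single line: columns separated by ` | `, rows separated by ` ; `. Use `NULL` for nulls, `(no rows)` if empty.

Mexico | 2012 ; France | 2006 ; France | 2014

Join each books row to its authors via author_id.
Group joined rows by authors.id; compute MAX(m.year) per group.
  1: ids {2, 10} → MAX(m.year)=2012
  2: ids {5, 7, 11, 13, 22, 25, 28} → MAX(m.year)=2006
  3: ids {24, 29} → MAX(m.year)=2014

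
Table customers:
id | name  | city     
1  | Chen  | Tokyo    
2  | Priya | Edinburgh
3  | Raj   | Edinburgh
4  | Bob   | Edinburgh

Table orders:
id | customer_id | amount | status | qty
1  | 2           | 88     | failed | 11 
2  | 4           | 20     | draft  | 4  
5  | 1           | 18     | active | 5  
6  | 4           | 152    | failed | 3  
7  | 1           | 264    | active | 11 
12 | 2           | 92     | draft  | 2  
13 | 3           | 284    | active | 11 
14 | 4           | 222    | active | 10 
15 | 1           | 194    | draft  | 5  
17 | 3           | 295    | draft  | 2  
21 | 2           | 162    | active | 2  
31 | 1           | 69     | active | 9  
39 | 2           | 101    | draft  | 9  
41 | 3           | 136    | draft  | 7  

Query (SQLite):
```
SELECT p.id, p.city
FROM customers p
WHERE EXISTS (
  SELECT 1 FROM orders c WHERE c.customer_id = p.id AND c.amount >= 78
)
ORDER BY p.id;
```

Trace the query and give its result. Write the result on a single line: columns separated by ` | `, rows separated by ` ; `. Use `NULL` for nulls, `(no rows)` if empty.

1 | Tokyo ; 2 | Edinburgh ; 3 | Edinburgh ; 4 | Edinburgh

For each customers row, check whether any orders with matching customer_id has amount >= 78.
Keep rows where that is true.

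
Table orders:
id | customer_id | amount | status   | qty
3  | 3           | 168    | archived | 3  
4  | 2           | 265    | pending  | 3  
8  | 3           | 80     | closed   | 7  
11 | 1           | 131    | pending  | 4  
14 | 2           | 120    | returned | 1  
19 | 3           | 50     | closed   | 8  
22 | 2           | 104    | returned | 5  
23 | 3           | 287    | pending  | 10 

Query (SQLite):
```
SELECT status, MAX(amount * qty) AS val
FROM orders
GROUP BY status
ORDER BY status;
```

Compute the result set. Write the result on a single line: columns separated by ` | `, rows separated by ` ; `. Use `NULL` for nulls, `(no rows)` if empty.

archived | 504 ; closed | 560 ; pending | 2870 ; returned | 520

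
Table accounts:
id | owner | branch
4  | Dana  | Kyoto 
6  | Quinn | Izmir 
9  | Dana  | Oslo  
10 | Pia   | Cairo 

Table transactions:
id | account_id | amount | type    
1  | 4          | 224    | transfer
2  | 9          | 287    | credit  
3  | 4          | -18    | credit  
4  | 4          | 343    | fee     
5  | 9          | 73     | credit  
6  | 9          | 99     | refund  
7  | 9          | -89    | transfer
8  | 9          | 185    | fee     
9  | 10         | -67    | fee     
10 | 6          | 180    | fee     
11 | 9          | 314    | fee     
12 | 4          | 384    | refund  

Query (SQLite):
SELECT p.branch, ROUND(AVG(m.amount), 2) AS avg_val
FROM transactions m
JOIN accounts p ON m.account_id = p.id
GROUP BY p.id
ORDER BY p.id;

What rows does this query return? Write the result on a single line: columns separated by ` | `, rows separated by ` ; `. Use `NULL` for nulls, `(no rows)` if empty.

Join each transactions row to its accounts via account_id.
Group joined rows by accounts.id; compute ROUND(AVG(m.amount), 2) per group.
  4: ids {1, 3, 4, 12} → ROUND(AVG(m.amount), 2)=233.25
  6: ids {10} → ROUND(AVG(m.amount), 2)=180
  9: ids {2, 5, 6, 7, 8, 11} → ROUND(AVG(m.amount), 2)=144.83
  10: ids {9} → ROUND(AVG(m.amount), 2)=-67

Kyoto | 233.25 ; Izmir | 180 ; Oslo | 144.83 ; Cairo | -67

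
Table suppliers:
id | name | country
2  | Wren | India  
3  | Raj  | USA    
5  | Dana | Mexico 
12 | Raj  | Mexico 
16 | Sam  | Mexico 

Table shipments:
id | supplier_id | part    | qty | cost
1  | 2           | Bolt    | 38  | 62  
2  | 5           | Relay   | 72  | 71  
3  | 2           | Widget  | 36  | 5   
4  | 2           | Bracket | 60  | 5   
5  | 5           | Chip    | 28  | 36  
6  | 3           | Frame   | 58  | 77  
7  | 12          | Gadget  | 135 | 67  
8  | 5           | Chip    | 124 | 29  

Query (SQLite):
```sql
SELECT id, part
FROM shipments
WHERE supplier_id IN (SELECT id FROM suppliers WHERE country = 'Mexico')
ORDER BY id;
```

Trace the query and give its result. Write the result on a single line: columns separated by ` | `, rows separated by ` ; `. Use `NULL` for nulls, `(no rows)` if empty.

2 | Relay ; 5 | Chip ; 7 | Gadget ; 8 | Chip

Inner query: suppliers.id where country = 'Mexico'.
Outer: keep shipments rows whose supplier_id is in that set.
Inner query → {5, 12, 16}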